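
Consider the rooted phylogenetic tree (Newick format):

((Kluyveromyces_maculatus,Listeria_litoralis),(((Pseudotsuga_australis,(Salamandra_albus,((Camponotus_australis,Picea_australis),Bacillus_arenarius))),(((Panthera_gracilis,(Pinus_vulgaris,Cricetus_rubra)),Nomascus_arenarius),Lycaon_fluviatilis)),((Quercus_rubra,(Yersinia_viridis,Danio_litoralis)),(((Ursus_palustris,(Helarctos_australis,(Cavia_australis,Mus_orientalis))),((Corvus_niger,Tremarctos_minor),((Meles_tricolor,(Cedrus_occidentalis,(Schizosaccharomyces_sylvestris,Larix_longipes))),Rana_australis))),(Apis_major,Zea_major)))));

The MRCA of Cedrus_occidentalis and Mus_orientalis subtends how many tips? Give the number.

11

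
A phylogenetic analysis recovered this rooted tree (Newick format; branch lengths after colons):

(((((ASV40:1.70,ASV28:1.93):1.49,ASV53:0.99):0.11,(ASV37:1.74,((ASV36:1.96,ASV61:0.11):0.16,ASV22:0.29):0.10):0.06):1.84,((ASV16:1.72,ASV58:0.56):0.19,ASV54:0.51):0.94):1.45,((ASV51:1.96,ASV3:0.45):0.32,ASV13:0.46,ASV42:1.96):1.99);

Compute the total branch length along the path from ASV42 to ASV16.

The path runs ASV42 → … → MRCA → … → ASV16; the MRCA is the root of the tree.
Branch lengths along that path: 1.96 + 1.99 + 1.45 + 0.94 + 0.19 + 1.72 = 8.25.

8.25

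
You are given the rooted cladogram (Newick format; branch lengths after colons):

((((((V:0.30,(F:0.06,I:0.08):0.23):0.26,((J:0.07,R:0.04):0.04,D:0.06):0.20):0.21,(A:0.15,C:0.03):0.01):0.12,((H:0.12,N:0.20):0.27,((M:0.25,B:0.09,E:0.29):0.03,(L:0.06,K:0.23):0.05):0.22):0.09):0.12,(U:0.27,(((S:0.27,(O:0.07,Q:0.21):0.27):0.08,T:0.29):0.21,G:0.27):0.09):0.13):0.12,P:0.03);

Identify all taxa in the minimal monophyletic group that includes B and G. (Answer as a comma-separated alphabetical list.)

Tracing B: it sits inside (M,B,E).
Tracing G: it sits inside (((S,(O,Q)),T),G).
The smallest clade enclosing both is (((((V,(F,I)),((J,R),D)),(A,C)),((H,N),((M,B,E),(L,K)))),(U,(((S,(O,Q)),T),G))); the answer is its 21 terminal taxa in alphabetical order.

A, B, C, D, E, F, G, H, I, J, K, L, M, N, O, Q, R, S, T, U, V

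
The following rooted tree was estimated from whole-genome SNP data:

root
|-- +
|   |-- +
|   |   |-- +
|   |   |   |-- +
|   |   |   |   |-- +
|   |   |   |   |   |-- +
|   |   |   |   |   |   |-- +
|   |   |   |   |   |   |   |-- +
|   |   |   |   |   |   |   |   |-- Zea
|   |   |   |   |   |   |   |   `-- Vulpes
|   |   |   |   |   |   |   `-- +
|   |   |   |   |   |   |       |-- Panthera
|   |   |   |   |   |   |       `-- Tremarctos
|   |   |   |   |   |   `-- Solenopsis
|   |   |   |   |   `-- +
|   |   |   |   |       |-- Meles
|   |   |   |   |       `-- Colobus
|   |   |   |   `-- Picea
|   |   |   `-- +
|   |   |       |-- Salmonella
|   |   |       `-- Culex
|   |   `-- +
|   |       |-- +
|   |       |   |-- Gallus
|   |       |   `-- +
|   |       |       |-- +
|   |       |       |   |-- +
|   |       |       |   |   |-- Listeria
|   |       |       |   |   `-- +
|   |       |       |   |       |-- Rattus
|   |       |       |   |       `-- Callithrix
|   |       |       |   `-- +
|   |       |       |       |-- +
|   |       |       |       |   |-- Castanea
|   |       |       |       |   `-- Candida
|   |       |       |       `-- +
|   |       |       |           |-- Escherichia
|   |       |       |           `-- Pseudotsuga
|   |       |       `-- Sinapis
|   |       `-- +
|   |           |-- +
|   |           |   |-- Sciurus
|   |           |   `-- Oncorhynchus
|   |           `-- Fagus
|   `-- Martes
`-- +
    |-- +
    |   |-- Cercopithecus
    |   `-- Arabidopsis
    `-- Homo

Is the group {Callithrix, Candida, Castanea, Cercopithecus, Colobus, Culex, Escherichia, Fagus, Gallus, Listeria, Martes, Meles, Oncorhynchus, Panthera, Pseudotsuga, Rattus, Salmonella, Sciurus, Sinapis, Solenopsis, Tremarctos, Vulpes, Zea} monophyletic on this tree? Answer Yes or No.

No

The MRCA of the listed taxa is the root, so the smallest clade containing them is the whole tree.
That clade also contains Arabidopsis, Homo, Picea, which are not in the proposed group, so the group is not monophyletic.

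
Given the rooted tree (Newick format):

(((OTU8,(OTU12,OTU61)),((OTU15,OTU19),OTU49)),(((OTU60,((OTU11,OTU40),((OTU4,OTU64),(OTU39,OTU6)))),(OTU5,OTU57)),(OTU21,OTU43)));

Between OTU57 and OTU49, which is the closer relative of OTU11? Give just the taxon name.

OTU57

The MRCA of OTU11 and OTU57 subtends ((OTU60,((OTU11,OTU40),((OTU4,OTU64),(OTU39,OTU6)))),(OTU5,OTU57)) (9 taxa).
The MRCA of OTU11 and OTU49 is the root, subtending the entire tree (17 taxa).
The first is nested inside the second, so OTU11 shares a more recent common ancestor with OTU57.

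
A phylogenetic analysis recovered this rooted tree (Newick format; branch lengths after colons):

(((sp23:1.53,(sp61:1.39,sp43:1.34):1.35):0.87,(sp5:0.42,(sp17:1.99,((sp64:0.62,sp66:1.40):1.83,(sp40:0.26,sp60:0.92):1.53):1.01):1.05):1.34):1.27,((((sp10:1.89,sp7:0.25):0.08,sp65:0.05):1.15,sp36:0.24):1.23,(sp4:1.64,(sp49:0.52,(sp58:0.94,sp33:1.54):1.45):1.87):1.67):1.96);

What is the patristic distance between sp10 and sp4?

The path runs sp10 → … → MRCA → … → sp4; the MRCA is the node subtending ((((sp10,sp7),sp65),sp36),(sp4,(sp49,(sp58,sp33)))).
Branch lengths along that path: 1.89 + 0.08 + 1.15 + 1.23 + 1.67 + 1.64 = 7.66.

7.66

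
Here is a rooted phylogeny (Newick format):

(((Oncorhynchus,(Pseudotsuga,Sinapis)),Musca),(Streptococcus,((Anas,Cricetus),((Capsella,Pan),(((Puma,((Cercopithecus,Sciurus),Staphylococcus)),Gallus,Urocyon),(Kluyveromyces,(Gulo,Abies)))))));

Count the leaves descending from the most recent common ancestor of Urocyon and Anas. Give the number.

13

The MRCA of Urocyon and Anas is the node subtending ((Anas,Cricetus),((Capsella,Pan),(((Puma,((Cercopithecus,Sciurus),Staphylococcus)),Gallus,Urocyon),(Kluyveromyces,(Gulo,Abies))))).
That clade contains 13 terminal taxa: Abies, Anas, Capsella, Cercopithecus, Cricetus, Gallus, Gulo, Kluyveromyces, Pan, Puma, Sciurus, Staphylococcus, Urocyon.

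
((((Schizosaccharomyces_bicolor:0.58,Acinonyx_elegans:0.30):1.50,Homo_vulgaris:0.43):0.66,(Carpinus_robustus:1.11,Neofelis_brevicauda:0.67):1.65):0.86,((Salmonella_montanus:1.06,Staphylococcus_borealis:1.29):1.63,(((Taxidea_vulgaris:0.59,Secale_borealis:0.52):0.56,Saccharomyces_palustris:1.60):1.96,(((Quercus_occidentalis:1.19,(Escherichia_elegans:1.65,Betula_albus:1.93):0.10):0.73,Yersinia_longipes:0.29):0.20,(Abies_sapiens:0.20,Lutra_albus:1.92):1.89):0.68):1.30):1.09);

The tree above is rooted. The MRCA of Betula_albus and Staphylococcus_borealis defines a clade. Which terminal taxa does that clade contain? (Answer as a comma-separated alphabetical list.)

Abies_sapiens, Betula_albus, Escherichia_elegans, Lutra_albus, Quercus_occidentalis, Saccharomyces_palustris, Salmonella_montanus, Secale_borealis, Staphylococcus_borealis, Taxidea_vulgaris, Yersinia_longipes

Tracing Betula_albus: it sits inside (Escherichia_elegans,Betula_albus).
Tracing Staphylococcus_borealis: it sits inside (Salmonella_montanus,Staphylococcus_borealis).
The smallest clade enclosing both is ((Salmonella_montanus,Staphylococcus_borealis),(((Taxidea_vulgaris,Secale_borealis),Saccharomyces_palustris),(((Quercus_occidentalis,(Escherichia_elegans,Betula_albus)),Yersinia_longipes),(Abies_sapiens,Lutra_albus)))); the answer is its 11 terminal taxa in alphabetical order.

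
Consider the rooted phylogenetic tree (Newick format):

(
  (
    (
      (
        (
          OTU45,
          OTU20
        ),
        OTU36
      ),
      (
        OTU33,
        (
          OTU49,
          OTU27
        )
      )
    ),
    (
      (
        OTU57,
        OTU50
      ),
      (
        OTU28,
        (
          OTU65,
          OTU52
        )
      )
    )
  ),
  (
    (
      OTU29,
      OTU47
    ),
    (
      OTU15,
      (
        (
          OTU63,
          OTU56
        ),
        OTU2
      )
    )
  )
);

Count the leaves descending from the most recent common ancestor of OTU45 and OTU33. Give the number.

The MRCA of OTU45 and OTU33 is the node subtending (((OTU45,OTU20),OTU36),(OTU33,(OTU49,OTU27))).
That clade contains 6 terminal taxa: OTU20, OTU27, OTU33, OTU36, OTU45, OTU49.

6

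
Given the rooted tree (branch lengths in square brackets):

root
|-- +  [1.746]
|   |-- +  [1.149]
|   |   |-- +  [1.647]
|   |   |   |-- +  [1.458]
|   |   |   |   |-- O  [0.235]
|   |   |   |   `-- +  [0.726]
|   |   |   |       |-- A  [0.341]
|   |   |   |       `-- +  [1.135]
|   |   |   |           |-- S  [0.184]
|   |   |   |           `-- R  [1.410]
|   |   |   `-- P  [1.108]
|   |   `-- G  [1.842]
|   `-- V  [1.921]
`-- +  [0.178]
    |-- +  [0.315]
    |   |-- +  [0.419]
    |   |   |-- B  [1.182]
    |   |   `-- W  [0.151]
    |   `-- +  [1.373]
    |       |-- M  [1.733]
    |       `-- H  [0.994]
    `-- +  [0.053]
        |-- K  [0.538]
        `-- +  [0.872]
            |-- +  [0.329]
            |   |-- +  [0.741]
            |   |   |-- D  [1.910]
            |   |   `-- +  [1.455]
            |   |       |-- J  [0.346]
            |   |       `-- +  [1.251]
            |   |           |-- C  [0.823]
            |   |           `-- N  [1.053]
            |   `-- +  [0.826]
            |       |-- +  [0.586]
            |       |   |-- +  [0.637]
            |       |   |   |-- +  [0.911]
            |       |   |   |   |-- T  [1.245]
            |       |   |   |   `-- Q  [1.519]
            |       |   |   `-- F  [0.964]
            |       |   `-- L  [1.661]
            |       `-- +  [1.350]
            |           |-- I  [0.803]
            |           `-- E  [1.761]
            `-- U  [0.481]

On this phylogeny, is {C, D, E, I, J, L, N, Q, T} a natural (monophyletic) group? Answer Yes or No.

No

The MRCA of the listed taxa subtends ((D,(J,(C,N))),((((T,Q),F),L),(I,E))).
That clade also contains F, which is not in the proposed group, so the group is not monophyletic.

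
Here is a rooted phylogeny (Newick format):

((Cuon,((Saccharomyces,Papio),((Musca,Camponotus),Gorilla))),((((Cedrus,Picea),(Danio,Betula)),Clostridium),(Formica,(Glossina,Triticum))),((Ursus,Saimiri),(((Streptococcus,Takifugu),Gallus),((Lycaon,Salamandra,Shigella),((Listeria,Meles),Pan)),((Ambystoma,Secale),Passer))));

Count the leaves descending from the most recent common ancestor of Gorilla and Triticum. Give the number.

28

The MRCA of Gorilla and Triticum is the root, so the clade is the entire tree.
That clade contains 28 terminal taxa: Ambystoma, Betula, Camponotus, Cedrus, Clostridium, Cuon, Danio, Formica, Gallus, Glossina, Gorilla, Listeria, Lycaon, Meles, Musca, Pan, Papio, Passer, Picea, Saccharomyces, Saimiri, Salamandra, Secale, Shigella, Streptococcus, Takifugu, Triticum, Ursus.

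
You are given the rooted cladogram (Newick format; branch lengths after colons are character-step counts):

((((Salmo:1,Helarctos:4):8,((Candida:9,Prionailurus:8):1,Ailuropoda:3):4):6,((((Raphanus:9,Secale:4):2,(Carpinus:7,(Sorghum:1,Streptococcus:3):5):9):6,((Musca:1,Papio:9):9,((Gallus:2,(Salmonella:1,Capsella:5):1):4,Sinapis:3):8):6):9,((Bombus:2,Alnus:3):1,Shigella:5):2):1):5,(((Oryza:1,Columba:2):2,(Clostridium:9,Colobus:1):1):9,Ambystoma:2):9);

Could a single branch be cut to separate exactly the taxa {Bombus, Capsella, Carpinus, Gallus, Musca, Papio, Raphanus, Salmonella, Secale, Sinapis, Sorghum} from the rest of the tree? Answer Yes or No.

The MRCA of the listed taxa subtends ((((Raphanus,Secale),(Carpinus,(Sorghum,Streptococcus))),((Musca,Papio),((Gallus,(Salmonella,Capsella)),Sinapis))),((Bombus,Alnus),Shigella)).
That clade also contains Alnus, Shigella, Streptococcus, which are not in the proposed group, so the group is not monophyletic.

No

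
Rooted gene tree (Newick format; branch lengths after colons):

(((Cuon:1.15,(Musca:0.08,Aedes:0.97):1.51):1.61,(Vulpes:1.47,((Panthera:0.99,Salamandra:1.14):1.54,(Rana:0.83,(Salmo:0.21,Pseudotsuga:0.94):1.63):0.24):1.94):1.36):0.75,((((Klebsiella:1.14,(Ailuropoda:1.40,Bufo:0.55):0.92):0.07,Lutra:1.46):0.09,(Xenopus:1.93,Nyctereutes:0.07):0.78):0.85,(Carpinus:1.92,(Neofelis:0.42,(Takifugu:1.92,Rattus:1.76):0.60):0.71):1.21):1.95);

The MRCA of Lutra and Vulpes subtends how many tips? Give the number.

19

The MRCA of Lutra and Vulpes is the root, so the clade is the entire tree.
That clade contains 19 terminal taxa: Aedes, Ailuropoda, Bufo, Carpinus, Cuon, Klebsiella, Lutra, Musca, Neofelis, Nyctereutes, Panthera, Pseudotsuga, Rana, Rattus, Salamandra, Salmo, Takifugu, Vulpes, Xenopus.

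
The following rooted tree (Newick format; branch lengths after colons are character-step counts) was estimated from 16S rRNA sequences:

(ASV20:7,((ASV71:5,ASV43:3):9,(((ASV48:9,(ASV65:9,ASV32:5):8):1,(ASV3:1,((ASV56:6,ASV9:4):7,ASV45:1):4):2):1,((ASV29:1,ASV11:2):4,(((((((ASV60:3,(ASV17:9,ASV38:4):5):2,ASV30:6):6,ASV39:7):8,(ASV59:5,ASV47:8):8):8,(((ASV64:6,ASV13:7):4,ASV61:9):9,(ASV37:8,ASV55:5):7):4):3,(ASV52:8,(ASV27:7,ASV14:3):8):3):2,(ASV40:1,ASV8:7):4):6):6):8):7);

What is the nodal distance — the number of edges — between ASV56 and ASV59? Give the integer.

The MRCA of ASV56 and ASV59 is the node subtending (((ASV48,(ASV65,ASV32)),(ASV3,((ASV56,ASV9),ASV45))),((ASV29,ASV11),(((((((ASV60,(ASV17,ASV38)),ASV30),ASV39),(ASV59,ASV47)),(((ASV64,ASV13),ASV61),(ASV37,ASV55))),(ASV52,(ASV27,ASV14))),(ASV40,ASV8)))).
From ASV56 up to that node: 5 branches. From ASV59 up to the same node: 7 branches. Total: 5 + 7 = 12.

12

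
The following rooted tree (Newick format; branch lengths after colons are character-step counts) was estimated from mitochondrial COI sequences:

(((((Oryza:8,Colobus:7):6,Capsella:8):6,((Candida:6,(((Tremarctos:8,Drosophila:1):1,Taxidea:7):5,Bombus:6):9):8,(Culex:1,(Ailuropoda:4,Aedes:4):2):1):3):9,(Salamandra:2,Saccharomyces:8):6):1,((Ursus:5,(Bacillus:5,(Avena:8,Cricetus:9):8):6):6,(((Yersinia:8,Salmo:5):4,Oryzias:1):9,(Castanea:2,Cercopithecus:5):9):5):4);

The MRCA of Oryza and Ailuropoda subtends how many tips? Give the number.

The MRCA of Oryza and Ailuropoda is the node subtending (((Oryza,Colobus),Capsella),((Candida,(((Tremarctos,Drosophila),Taxidea),Bombus)),(Culex,(Ailuropoda,Aedes)))).
That clade contains 11 terminal taxa: Aedes, Ailuropoda, Bombus, Candida, Capsella, Colobus, Culex, Drosophila, Oryza, Taxidea, Tremarctos.

11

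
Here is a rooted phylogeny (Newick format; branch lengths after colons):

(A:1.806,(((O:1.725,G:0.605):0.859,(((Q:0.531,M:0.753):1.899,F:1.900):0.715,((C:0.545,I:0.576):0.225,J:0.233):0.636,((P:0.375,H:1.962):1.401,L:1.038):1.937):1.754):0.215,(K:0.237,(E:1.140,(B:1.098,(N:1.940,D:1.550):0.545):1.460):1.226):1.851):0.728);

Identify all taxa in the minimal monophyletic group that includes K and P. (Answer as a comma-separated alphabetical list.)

B, C, D, E, F, G, H, I, J, K, L, M, N, O, P, Q

Tracing K: it sits inside (K,(E,(B,(N,D)))).
Tracing P: it sits inside (P,H).
The smallest clade enclosing both is (((O,G),(((Q,M),F),((C,I),J),((P,H),L))),(K,(E,(B,(N,D))))); the answer is its 16 terminal taxa in alphabetical order.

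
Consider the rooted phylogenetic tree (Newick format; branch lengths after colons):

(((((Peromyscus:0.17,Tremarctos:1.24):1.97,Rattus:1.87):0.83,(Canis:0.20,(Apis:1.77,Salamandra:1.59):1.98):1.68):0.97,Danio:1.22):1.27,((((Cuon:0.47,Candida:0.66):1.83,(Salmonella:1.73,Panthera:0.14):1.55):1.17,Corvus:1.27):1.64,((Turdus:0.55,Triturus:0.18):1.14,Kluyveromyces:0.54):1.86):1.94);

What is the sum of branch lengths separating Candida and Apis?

14.91

The path runs Candida → … → MRCA → … → Apis; the MRCA is the root of the tree.
Branch lengths along that path: 0.66 + 1.83 + 1.17 + 1.64 + 1.94 + 1.27 + 0.97 + 1.68 + 1.98 + 1.77 = 14.91.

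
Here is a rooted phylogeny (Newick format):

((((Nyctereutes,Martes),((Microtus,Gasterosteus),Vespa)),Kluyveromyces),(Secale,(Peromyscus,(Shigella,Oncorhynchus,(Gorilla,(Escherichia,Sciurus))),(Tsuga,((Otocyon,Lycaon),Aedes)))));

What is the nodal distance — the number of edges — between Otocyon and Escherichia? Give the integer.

8

The MRCA of Otocyon and Escherichia is the node subtending (Peromyscus,(Shigella,Oncorhynchus,(Gorilla,(Escherichia,Sciurus))),(Tsuga,((Otocyon,Lycaon),Aedes))).
From Otocyon up to that node: 4 branches. From Escherichia up to the same node: 4 branches. Total: 4 + 4 = 8.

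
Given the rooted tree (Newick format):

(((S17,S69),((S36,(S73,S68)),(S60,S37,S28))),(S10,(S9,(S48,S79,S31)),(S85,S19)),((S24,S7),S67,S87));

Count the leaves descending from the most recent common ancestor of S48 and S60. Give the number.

19

The MRCA of S48 and S60 is the root, so the clade is the entire tree.
That clade contains 19 terminal taxa: S10, S17, S19, S24, S28, S31, S36, S37, S48, S60, S67, S68, S69, S7, S73, S79, S85, S87, S9.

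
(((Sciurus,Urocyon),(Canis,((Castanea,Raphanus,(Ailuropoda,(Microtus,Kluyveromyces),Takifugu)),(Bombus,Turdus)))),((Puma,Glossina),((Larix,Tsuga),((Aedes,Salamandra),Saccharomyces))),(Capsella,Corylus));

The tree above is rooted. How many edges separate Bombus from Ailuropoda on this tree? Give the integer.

5

The MRCA of Bombus and Ailuropoda is the node subtending ((Castanea,Raphanus,(Ailuropoda,(Microtus,Kluyveromyces),Takifugu)),(Bombus,Turdus)).
From Bombus up to that node: 2 branches. From Ailuropoda up to the same node: 3 branches. Total: 2 + 3 = 5.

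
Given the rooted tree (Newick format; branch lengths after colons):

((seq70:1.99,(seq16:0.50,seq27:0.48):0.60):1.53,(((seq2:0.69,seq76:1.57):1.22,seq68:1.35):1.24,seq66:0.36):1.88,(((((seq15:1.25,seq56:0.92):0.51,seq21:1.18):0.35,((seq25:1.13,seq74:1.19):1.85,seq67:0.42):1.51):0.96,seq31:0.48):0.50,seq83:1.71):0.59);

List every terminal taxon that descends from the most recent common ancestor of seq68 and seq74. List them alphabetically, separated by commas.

Tracing seq68: it sits inside ((seq2,seq76),seq68).
Tracing seq74: it sits inside (seq25,seq74).
The smallest clade enclosing both is the whole tree (their MRCA is the root), so the answer is all 15 tips in alphabetical order.

seq15, seq16, seq2, seq21, seq25, seq27, seq31, seq56, seq66, seq67, seq68, seq70, seq74, seq76, seq83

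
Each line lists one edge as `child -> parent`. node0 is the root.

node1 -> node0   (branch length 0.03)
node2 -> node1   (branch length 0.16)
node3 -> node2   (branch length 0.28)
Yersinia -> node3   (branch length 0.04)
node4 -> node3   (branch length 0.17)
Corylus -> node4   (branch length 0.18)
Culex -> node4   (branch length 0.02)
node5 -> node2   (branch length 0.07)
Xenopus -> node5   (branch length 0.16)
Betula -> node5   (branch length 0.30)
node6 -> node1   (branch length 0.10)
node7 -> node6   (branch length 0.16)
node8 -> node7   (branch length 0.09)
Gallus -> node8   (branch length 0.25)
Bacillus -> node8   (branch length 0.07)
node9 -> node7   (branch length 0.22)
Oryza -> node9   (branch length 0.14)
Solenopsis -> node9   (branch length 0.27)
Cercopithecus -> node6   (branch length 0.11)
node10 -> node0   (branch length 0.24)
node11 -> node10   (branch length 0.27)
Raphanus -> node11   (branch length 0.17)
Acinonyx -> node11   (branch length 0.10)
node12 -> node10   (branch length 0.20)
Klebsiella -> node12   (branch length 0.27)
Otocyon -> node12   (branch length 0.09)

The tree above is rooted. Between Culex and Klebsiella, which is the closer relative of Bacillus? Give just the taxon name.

The MRCA of Bacillus and Culex subtends (((Yersinia,(Corylus,Culex)),(Xenopus,Betula)),(((Gallus,Bacillus),(Oryza,Solenopsis)),Cercopithecus)) (10 taxa).
The MRCA of Bacillus and Klebsiella is the root, subtending the entire tree (14 taxa).
The first is nested inside the second, so Bacillus shares a more recent common ancestor with Culex.

Culex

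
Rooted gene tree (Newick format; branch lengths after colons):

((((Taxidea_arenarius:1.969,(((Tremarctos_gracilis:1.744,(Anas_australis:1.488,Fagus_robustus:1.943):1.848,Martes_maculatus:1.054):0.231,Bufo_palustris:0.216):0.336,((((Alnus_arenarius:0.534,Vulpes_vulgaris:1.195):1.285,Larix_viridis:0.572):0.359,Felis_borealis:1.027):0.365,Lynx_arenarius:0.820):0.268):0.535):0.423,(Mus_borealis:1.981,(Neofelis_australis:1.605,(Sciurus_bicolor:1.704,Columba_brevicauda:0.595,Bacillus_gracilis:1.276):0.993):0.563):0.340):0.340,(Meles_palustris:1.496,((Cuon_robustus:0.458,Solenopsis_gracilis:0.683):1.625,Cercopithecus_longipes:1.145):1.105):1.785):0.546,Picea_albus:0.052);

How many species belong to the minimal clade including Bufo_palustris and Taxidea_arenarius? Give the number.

The MRCA of Bufo_palustris and Taxidea_arenarius is the node subtending (Taxidea_arenarius,(((Tremarctos_gracilis,(Anas_australis,Fagus_robustus),Martes_maculatus),Bufo_palustris),((((Alnus_arenarius,Vulpes_vulgaris),Larix_viridis),Felis_borealis),Lynx_arenarius))).
That clade contains 11 terminal taxa: Alnus_arenarius, Anas_australis, Bufo_palustris, Fagus_robustus, Felis_borealis, Larix_viridis, Lynx_arenarius, Martes_maculatus, Taxidea_arenarius, Tremarctos_gracilis, Vulpes_vulgaris.

11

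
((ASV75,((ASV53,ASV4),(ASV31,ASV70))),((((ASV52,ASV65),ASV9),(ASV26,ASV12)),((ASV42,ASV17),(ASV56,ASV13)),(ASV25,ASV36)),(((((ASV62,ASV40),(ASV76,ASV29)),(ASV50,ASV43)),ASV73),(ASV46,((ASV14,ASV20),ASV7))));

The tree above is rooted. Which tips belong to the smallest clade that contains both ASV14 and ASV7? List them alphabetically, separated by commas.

ASV14, ASV20, ASV7

Tracing ASV14: it sits inside (ASV14,ASV20).
Tracing ASV7: it sits inside ((ASV14,ASV20),ASV7).
The smallest clade enclosing both is ((ASV14,ASV20),ASV7); the answer is its 3 terminal taxa in alphabetical order.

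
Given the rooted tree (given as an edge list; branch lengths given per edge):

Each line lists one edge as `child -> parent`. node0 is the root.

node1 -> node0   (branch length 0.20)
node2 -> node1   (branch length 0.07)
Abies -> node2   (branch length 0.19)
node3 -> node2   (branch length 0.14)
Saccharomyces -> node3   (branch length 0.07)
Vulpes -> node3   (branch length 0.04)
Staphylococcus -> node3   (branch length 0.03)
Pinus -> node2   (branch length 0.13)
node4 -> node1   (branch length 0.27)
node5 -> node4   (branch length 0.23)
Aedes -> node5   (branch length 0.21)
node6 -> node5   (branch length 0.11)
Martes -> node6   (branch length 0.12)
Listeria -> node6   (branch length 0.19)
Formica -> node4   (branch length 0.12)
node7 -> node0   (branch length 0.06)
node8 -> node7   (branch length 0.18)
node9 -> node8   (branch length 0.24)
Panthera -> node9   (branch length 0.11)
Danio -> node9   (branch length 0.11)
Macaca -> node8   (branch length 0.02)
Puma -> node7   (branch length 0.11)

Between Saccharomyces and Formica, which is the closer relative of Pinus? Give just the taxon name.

Saccharomyces

The MRCA of Pinus and Saccharomyces subtends (Abies,(Saccharomyces,Vulpes,Staphylococcus),Pinus) (5 taxa).
The MRCA of Pinus and Formica subtends ((Abies,(Saccharomyces,Vulpes,Staphylococcus),Pinus),((Aedes,(Martes,Listeria)),Formica)) (9 taxa).
The first is nested inside the second, so Pinus shares a more recent common ancestor with Saccharomyces.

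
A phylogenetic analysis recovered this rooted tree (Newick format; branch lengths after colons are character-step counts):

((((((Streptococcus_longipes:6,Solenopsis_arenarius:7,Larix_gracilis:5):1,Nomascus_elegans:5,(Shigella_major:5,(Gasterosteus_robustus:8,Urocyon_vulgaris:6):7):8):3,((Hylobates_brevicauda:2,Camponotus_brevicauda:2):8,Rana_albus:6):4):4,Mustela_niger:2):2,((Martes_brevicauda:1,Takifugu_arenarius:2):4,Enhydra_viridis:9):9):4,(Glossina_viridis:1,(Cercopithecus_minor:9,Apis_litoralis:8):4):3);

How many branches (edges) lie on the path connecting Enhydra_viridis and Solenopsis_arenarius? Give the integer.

7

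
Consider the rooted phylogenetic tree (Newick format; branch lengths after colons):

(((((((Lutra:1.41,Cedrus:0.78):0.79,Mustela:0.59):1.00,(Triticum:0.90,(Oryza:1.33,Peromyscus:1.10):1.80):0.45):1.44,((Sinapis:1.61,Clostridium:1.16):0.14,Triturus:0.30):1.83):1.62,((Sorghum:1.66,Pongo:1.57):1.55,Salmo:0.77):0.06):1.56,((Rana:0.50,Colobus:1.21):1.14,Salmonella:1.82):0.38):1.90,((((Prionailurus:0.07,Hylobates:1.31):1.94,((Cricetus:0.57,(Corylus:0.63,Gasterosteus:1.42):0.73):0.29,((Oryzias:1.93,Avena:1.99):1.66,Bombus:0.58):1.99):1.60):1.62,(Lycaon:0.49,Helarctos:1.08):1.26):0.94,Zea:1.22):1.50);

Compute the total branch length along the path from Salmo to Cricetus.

The path runs Salmo → … → MRCA → … → Cricetus; the MRCA is the root of the tree.
Branch lengths along that path: 0.77 + 0.06 + 1.56 + 1.90 + 1.50 + 0.94 + 1.62 + 1.60 + 0.29 + 0.57 = 10.81.

10.81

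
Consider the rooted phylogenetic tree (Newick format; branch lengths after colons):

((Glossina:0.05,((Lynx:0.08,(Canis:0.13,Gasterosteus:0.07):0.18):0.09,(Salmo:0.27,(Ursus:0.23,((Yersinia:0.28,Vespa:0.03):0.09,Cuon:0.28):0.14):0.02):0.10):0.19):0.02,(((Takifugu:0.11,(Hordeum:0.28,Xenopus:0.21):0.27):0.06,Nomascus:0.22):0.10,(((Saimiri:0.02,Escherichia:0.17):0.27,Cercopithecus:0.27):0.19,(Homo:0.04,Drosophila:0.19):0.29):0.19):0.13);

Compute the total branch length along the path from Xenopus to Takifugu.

0.59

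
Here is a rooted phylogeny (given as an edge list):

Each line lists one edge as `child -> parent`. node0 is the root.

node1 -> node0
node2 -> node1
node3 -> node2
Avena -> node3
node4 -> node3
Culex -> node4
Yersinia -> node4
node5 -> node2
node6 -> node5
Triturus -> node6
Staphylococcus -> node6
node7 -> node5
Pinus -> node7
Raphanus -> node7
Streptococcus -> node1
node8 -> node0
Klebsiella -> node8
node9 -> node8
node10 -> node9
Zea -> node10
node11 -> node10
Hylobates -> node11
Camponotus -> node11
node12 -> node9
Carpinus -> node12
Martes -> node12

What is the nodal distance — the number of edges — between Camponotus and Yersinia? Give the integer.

10

The MRCA of Camponotus and Yersinia is the root of the tree.
From Camponotus up to that node: 5 branches. From Yersinia up to the same node: 5 branches. Total: 5 + 5 = 10.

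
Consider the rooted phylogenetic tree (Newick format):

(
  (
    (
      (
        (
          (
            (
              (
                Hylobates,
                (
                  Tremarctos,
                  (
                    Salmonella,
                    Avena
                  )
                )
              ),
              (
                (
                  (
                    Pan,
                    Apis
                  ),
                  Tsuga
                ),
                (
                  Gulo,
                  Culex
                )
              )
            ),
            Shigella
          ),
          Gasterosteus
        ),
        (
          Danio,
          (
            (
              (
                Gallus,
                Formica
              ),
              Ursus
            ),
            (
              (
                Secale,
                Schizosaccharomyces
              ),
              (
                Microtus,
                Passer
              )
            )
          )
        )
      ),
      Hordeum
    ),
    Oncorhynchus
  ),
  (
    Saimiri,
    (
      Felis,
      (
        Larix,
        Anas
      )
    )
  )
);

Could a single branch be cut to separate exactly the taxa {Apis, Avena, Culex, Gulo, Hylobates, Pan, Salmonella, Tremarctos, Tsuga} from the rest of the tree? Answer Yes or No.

Yes

The most recent common ancestor of these taxa subtends ((Hylobates,(Tremarctos,(Salmonella,Avena))),(((Pan,Apis),Tsuga),(Gulo,Culex))).
That clade has exactly 9 tips — every listed taxon and nothing else — so the group is monophyletic.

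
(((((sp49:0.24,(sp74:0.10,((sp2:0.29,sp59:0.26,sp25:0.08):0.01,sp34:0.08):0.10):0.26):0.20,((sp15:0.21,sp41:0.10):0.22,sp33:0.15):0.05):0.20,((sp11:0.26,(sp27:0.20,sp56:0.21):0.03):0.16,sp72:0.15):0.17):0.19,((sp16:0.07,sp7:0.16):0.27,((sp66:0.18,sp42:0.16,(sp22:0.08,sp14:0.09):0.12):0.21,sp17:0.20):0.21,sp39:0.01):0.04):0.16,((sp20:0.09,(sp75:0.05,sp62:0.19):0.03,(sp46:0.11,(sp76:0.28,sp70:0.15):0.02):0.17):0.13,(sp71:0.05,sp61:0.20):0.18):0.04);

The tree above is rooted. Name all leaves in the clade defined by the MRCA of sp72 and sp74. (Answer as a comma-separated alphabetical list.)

Tracing sp72: it sits inside ((sp11,(sp27,sp56)),sp72).
Tracing sp74: it sits inside (sp74,((sp2,sp59,sp25),sp34)).
The smallest clade enclosing both is (((sp49,(sp74,((sp2,sp59,sp25),sp34))),((sp15,sp41),sp33)),((sp11,(sp27,sp56)),sp72)); the answer is its 13 terminal taxa in alphabetical order.

sp11, sp15, sp2, sp25, sp27, sp33, sp34, sp41, sp49, sp56, sp59, sp72, sp74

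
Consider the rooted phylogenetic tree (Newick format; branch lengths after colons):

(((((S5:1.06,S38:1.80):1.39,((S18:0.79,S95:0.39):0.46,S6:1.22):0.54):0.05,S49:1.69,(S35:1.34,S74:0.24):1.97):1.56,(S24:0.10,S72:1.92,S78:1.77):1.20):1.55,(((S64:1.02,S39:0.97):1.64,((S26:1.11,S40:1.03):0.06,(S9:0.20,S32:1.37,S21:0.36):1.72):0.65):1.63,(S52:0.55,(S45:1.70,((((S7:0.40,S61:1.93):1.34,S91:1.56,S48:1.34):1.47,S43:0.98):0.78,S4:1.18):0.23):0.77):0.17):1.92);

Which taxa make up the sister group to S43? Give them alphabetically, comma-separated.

S48, S61, S7, S91

S43 attaches to the tree at the node subtending (((S7,S61),S91,S48),S43).
The other lineage descending from that same node — the sister group — is ((S7,S61),S91,S48); its 4 tips in alphabetical order are the answer.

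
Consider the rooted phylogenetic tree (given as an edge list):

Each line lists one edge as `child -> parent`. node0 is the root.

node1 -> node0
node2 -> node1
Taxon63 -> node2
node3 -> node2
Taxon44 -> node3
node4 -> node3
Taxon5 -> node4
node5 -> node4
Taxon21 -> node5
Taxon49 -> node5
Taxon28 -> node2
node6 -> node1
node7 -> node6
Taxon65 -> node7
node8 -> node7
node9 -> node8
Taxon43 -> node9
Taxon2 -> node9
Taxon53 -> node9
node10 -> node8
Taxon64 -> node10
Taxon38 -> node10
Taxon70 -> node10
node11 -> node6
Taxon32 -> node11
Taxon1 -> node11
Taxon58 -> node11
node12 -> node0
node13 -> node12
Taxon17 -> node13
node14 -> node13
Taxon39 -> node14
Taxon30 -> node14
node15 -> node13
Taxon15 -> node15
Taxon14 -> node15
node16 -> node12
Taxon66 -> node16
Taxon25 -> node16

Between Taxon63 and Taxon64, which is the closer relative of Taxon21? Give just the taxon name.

Taxon63

The MRCA of Taxon21 and Taxon63 subtends (Taxon63,(Taxon44,(Taxon5,(Taxon21,Taxon49))),Taxon28) (6 taxa).
The MRCA of Taxon21 and Taxon64 subtends ((Taxon63,(Taxon44,(Taxon5,(Taxon21,Taxon49))),Taxon28),((Taxon65,((Taxon43,Taxon2,Taxon53),(Taxon64,Taxon38,Taxon70))),(Taxon32,Taxon1,Taxon58))) (16 taxa).
The first is nested inside the second, so Taxon21 shares a more recent common ancestor with Taxon63.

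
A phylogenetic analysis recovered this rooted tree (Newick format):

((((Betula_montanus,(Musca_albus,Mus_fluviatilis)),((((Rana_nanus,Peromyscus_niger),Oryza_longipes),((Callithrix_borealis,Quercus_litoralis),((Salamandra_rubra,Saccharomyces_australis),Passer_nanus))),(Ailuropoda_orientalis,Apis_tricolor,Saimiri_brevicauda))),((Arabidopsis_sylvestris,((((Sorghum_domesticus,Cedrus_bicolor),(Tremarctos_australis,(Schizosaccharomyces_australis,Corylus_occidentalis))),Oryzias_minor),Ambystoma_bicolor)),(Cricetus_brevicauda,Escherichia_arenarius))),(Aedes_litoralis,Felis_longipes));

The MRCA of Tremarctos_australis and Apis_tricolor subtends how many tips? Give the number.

The MRCA of Tremarctos_australis and Apis_tricolor is the node subtending (((Betula_montanus,(Musca_albus,Mus_fluviatilis)),((((Rana_nanus,Peromyscus_niger),Oryza_longipes),((Callithrix_borealis,Quercus_litoralis),((Salamandra_rubra,Saccharomyces_australis),Passer_nanus))),(Ailuropoda_orientalis,Apis_tricolor,Saimiri_brevicauda))),((Arabidopsis_sylvestris,((((Sorghum_domesticus,Cedrus_bicolor),(Tremarctos_australis,(Schizosaccharomyces_australis,Corylus_occidentalis))),Oryzias_minor),Ambystoma_bicolor)),(Cricetus_brevicauda,Escherichia_arenarius))).
That clade contains 24 terminal taxa: Ailuropoda_orientalis, Ambystoma_bicolor, Apis_tricolor, Arabidopsis_sylvestris, Betula_montanus, Callithrix_borealis, Cedrus_bicolor, Corylus_occidentalis, Cricetus_brevicauda, Escherichia_arenarius, Mus_fluviatilis, Musca_albus, Oryza_longipes, Oryzias_minor, Passer_nanus, Peromyscus_niger, Quercus_litoralis, Rana_nanus, Saccharomyces_australis, Saimiri_brevicauda, Salamandra_rubra, Schizosaccharomyces_australis, Sorghum_domesticus, Tremarctos_australis.

24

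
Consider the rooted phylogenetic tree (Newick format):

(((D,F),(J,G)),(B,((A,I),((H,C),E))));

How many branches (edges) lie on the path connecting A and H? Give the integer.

5

The MRCA of A and H is the node subtending ((A,I),((H,C),E)).
From A up to that node: 2 branches. From H up to the same node: 3 branches. Total: 2 + 3 = 5.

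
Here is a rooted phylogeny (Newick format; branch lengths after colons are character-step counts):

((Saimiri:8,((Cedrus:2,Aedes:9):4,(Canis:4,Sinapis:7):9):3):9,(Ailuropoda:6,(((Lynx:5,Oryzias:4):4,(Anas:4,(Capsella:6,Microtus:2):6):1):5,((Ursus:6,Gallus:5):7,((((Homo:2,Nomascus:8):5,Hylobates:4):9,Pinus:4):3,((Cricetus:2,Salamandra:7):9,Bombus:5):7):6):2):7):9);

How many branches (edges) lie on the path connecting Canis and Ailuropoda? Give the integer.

6

The MRCA of Canis and Ailuropoda is the root of the tree.
From Canis up to that node: 4 branches. From Ailuropoda up to the same node: 2 branches. Total: 4 + 2 = 6.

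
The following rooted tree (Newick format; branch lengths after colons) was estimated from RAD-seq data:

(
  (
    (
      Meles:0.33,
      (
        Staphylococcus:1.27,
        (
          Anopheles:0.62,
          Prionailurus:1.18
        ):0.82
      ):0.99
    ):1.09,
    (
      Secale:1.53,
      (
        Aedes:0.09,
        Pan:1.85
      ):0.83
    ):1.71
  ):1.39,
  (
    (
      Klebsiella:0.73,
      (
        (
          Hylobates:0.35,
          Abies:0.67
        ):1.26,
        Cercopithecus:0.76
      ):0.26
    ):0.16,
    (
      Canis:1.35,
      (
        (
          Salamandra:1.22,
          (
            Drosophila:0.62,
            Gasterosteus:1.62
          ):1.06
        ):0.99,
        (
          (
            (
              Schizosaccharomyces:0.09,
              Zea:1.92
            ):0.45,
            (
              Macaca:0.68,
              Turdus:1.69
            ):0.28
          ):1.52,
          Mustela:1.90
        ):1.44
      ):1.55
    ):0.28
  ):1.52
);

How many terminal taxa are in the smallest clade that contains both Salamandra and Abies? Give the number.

13

The MRCA of Salamandra and Abies is the node subtending ((Klebsiella,((Hylobates,Abies),Cercopithecus)),(Canis,((Salamandra,(Drosophila,Gasterosteus)),(((Schizosaccharomyces,Zea),(Macaca,Turdus)),Mustela)))).
That clade contains 13 terminal taxa: Abies, Canis, Cercopithecus, Drosophila, Gasterosteus, Hylobates, Klebsiella, Macaca, Mustela, Salamandra, Schizosaccharomyces, Turdus, Zea.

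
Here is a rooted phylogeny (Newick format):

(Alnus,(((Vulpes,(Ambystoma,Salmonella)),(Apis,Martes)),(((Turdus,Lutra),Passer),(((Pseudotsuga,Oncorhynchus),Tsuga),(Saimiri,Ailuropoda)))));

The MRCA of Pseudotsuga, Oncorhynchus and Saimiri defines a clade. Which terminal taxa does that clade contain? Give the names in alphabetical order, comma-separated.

Ailuropoda, Oncorhynchus, Pseudotsuga, Saimiri, Tsuga

Tracing Pseudotsuga: it sits inside (Pseudotsuga,Oncorhynchus).
Tracing Oncorhynchus: it sits inside (Pseudotsuga,Oncorhynchus).
Tracing Saimiri: it sits inside (Saimiri,Ailuropoda).
The smallest clade enclosing all 3 is (((Pseudotsuga,Oncorhynchus),Tsuga),(Saimiri,Ailuropoda)); the answer is its 5 terminal taxa in alphabetical order.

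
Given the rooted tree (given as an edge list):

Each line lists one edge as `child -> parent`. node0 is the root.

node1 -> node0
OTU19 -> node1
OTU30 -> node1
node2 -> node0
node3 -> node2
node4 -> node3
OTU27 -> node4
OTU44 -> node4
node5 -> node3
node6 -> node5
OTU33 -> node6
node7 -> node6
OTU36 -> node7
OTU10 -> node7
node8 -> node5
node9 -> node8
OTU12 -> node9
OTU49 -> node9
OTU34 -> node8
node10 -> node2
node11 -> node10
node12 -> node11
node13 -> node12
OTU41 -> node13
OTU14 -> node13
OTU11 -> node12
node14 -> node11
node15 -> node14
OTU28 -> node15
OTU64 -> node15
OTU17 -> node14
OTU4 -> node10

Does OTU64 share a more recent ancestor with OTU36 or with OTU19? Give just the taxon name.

The MRCA of OTU64 and OTU36 subtends (((OTU27,OTU44),((OTU33,(OTU36,OTU10)),((OTU12,OTU49),OTU34))),((((OTU41,OTU14),OTU11),((OTU28,OTU64),OTU17)),OTU4)) (15 taxa).
The MRCA of OTU64 and OTU19 is the root, subtending the entire tree (17 taxa).
The first is nested inside the second, so OTU64 shares a more recent common ancestor with OTU36.

OTU36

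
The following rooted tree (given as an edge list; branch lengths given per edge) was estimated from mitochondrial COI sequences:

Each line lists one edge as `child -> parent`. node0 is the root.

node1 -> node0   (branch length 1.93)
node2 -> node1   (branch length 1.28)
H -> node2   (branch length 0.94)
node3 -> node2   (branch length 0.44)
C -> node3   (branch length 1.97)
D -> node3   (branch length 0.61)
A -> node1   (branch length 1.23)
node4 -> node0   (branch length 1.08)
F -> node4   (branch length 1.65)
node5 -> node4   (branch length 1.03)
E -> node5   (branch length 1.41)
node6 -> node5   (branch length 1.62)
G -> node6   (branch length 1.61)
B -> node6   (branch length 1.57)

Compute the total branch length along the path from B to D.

The path runs B → … → MRCA → … → D; the MRCA is the root of the tree.
Branch lengths along that path: 1.57 + 1.62 + 1.03 + 1.08 + 1.93 + 1.28 + 0.44 + 0.61 = 9.56.

9.56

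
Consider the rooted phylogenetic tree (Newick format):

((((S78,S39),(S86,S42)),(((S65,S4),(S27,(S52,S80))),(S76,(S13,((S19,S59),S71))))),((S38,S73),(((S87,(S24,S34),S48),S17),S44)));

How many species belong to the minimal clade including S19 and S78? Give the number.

The MRCA of S19 and S78 is the node subtending (((S78,S39),(S86,S42)),(((S65,S4),(S27,(S52,S80))),(S76,(S13,((S19,S59),S71))))).
That clade contains 14 terminal taxa: S13, S19, S27, S39, S4, S42, S52, S59, S65, S71, S76, S78, S80, S86.

14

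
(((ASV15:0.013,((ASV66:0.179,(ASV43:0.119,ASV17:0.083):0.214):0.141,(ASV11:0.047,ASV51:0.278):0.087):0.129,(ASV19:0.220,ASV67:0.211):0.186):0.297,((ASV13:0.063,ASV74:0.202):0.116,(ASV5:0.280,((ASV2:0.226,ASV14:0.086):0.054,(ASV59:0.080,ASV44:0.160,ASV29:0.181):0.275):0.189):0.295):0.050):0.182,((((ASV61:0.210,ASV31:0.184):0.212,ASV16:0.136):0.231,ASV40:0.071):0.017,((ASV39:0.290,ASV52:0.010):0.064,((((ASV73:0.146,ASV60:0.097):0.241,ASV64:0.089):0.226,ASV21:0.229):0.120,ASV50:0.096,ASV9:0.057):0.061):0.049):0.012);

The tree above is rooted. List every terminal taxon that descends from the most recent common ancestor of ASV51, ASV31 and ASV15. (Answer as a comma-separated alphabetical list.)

Tracing ASV51: it sits inside (ASV11,ASV51).
Tracing ASV31: it sits inside (ASV61,ASV31).
Tracing ASV15: it sits inside (ASV15,((ASV66,(ASV43,ASV17)),(ASV11,ASV51)),(ASV19,ASV67)).
The smallest clade enclosing all 3 is the whole tree (their MRCA is the root), so the answer is all 28 tips in alphabetical order.

ASV11, ASV13, ASV14, ASV15, ASV16, ASV17, ASV19, ASV2, ASV21, ASV29, ASV31, ASV39, ASV40, ASV43, ASV44, ASV5, ASV50, ASV51, ASV52, ASV59, ASV60, ASV61, ASV64, ASV66, ASV67, ASV73, ASV74, ASV9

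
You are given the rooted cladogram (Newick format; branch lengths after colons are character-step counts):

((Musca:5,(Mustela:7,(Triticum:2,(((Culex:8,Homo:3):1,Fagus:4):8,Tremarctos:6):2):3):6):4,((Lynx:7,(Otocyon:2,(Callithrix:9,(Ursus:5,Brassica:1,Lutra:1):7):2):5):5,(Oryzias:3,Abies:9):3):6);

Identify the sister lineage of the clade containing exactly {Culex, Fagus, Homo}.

The clade containing exactly {Culex, Fagus, Homo} attaches to the tree at the node subtending (((Culex,Homo),Fagus),Tremarctos).
The other lineage descending from that same node — the sister group — is the single tip Tremarctos.

Tremarctos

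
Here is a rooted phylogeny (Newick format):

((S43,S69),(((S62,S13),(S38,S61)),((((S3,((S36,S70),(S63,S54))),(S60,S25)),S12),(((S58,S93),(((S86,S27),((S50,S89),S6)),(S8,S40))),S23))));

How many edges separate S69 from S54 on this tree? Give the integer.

10

The MRCA of S69 and S54 is the root of the tree.
From S69 up to that node: 2 branches. From S54 up to the same node: 8 branches. Total: 2 + 8 = 10.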